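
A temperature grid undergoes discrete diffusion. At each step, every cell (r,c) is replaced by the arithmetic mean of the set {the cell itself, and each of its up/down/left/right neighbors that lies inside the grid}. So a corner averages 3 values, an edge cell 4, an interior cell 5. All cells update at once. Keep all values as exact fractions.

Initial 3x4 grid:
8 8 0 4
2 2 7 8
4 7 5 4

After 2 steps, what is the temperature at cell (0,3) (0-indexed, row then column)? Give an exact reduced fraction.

Step 1: cell (0,3) = 4
Step 2: cell (0,3) = 29/6
Full grid after step 2:
  29/6 409/80 353/80 29/6
  293/60 113/25 517/100 1189/240
  77/18 1187/240 1219/240 103/18

Answer: 29/6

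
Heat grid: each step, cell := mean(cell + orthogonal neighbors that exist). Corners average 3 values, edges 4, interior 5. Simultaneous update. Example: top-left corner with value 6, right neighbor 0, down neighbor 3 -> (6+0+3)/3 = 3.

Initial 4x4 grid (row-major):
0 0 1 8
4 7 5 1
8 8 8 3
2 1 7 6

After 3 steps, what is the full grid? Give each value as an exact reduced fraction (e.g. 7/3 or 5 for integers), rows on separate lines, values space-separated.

After step 1:
  4/3 2 7/2 10/3
  19/4 24/5 22/5 17/4
  11/2 32/5 31/5 9/2
  11/3 9/2 11/2 16/3
After step 2:
  97/36 349/120 397/120 133/36
  983/240 447/100 463/100 989/240
  1219/240 137/25 27/5 1217/240
  41/9 301/60 323/60 46/9
After step 3:
  6983/2160 12043/3600 13087/3600 8009/2160
  29411/7200 25901/6000 5263/1200 31529/7200
  34579/7200 6107/1200 31157/6000 7093/1440
  10549/2160 2299/450 941/180 11207/2160

Answer: 6983/2160 12043/3600 13087/3600 8009/2160
29411/7200 25901/6000 5263/1200 31529/7200
34579/7200 6107/1200 31157/6000 7093/1440
10549/2160 2299/450 941/180 11207/2160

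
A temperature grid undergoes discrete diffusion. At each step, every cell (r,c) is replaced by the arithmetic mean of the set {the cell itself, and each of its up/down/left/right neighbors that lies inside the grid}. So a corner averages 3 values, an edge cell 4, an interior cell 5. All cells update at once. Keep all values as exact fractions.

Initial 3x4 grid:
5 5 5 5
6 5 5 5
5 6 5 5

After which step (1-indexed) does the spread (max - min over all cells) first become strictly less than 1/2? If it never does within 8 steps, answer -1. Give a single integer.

Answer: 2

Derivation:
Step 1: max=17/3, min=5, spread=2/3
Step 2: max=433/80, min=5, spread=33/80
  -> spread < 1/2 first at step 2
Step 3: max=11659/2160, min=5, spread=859/2160
Step 4: max=689603/129600, min=9079/1800, spread=7183/25920
Step 5: max=41219077/7776000, min=546211/108000, spread=378377/1555200
Step 6: max=2458461623/466560000, min=5489789/1080000, spread=3474911/18662400
Step 7: max=147050800357/27993600000, min=495453989/97200000, spread=174402061/1119744000
Step 8: max=8795364566063/1679616000000, min=59631816727/11664000000, spread=1667063659/13436928000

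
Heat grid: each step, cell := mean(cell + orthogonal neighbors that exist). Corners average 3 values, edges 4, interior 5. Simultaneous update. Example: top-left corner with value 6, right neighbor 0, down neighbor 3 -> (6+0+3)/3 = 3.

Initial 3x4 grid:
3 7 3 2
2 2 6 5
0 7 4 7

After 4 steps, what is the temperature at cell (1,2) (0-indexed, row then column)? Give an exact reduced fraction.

Answer: 24974/5625

Derivation:
Step 1: cell (1,2) = 4
Step 2: cell (1,2) = 243/50
Step 3: cell (1,2) = 12797/3000
Step 4: cell (1,2) = 24974/5625
Full grid after step 4:
  151157/43200 94169/24000 890741/216000 286643/64800
  1028423/288000 151879/40000 24974/5625 974581/216000
  149657/43200 96419/24000 954491/216000 310793/64800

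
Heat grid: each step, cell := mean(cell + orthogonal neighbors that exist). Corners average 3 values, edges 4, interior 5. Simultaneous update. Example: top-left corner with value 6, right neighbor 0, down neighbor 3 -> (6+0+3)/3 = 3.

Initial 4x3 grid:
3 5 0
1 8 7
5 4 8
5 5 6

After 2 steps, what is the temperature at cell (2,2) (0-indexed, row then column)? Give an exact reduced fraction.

Answer: 73/12

Derivation:
Step 1: cell (2,2) = 25/4
Step 2: cell (2,2) = 73/12
Full grid after step 2:
  15/4 4 55/12
  4 5 21/4
  19/4 26/5 73/12
  55/12 67/12 211/36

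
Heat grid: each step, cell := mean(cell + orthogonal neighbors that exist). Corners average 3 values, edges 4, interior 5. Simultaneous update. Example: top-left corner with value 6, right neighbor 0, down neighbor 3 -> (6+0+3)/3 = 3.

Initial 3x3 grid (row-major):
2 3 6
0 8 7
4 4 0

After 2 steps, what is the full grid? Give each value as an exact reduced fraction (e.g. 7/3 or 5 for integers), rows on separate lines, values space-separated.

After step 1:
  5/3 19/4 16/3
  7/2 22/5 21/4
  8/3 4 11/3
After step 2:
  119/36 323/80 46/9
  367/120 219/50 373/80
  61/18 221/60 155/36

Answer: 119/36 323/80 46/9
367/120 219/50 373/80
61/18 221/60 155/36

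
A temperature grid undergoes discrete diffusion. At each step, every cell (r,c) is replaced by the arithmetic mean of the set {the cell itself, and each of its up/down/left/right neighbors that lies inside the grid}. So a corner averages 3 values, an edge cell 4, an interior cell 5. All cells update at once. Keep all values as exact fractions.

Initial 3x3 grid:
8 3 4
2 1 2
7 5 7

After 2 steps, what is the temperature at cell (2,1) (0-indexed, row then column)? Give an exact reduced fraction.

Answer: 127/30

Derivation:
Step 1: cell (2,1) = 5
Step 2: cell (2,1) = 127/30
Full grid after step 2:
  77/18 209/60 7/2
  161/40 98/25 413/120
  85/18 127/30 79/18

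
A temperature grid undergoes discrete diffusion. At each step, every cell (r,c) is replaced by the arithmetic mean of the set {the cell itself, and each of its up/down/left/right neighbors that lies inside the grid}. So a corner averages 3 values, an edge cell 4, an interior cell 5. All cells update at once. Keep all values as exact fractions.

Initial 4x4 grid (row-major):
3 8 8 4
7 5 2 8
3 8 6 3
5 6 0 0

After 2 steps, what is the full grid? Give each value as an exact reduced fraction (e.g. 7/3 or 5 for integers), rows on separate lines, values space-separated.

Answer: 11/2 47/8 719/120 197/36
89/16 279/50 507/100 629/120
1231/240 259/50 449/100 133/40
91/18 1081/240 251/80 11/4

Derivation:
After step 1:
  6 6 11/2 20/3
  9/2 6 29/5 17/4
  23/4 28/5 19/5 17/4
  14/3 19/4 3 1
After step 2:
  11/2 47/8 719/120 197/36
  89/16 279/50 507/100 629/120
  1231/240 259/50 449/100 133/40
  91/18 1081/240 251/80 11/4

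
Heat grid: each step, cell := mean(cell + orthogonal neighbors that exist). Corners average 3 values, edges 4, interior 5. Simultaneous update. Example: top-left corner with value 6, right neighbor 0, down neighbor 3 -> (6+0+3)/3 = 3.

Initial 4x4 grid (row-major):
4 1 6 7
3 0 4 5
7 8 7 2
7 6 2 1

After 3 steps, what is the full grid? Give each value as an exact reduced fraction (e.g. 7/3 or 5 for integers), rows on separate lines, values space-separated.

Answer: 457/135 26197/7200 10159/2400 563/120
29287/7200 3059/750 867/200 10519/2400
37279/7200 14669/3000 6427/1500 28621/7200
6203/1080 37459/7200 30811/7200 1939/540

Derivation:
After step 1:
  8/3 11/4 9/2 6
  7/2 16/5 22/5 9/2
  25/4 28/5 23/5 15/4
  20/3 23/4 4 5/3
After step 2:
  107/36 787/240 353/80 5
  937/240 389/100 106/25 373/80
  1321/240 127/25 447/100 871/240
  56/9 1321/240 961/240 113/36
After step 3:
  457/135 26197/7200 10159/2400 563/120
  29287/7200 3059/750 867/200 10519/2400
  37279/7200 14669/3000 6427/1500 28621/7200
  6203/1080 37459/7200 30811/7200 1939/540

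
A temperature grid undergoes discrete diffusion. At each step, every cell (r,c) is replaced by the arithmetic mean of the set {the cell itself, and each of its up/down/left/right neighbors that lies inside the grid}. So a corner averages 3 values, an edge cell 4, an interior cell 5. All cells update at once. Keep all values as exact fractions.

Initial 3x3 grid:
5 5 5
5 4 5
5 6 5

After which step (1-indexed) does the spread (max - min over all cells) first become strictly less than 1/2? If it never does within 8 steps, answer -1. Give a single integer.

Answer: 2

Derivation:
Step 1: max=16/3, min=19/4, spread=7/12
Step 2: max=31/6, min=29/6, spread=1/3
  -> spread < 1/2 first at step 2
Step 3: max=2191/432, min=4669/960, spread=1799/8640
Step 4: max=27217/5400, min=7069/1440, spread=2833/21600
Step 5: max=7792279/1555200, min=5673127/1152000, spread=2671151/31104000
Step 6: max=388793437/77760000, min=76869323/15552000, spread=741137/12960000
Step 7: max=27926728111/5598720000, min=61577254829/12441600000, spread=4339268759/111974400000
Step 8: max=697553844179/139968000000, min=277535568607/55987200000, spread=7429845323/279936000000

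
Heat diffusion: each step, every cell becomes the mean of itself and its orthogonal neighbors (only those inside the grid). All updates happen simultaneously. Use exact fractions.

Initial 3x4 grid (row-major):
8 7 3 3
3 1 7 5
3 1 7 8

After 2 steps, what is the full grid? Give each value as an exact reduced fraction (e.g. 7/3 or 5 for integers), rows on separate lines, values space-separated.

After step 1:
  6 19/4 5 11/3
  15/4 19/5 23/5 23/4
  7/3 3 23/4 20/3
After step 2:
  29/6 391/80 1081/240 173/36
  953/240 199/50 249/50 1241/240
  109/36 893/240 1201/240 109/18

Answer: 29/6 391/80 1081/240 173/36
953/240 199/50 249/50 1241/240
109/36 893/240 1201/240 109/18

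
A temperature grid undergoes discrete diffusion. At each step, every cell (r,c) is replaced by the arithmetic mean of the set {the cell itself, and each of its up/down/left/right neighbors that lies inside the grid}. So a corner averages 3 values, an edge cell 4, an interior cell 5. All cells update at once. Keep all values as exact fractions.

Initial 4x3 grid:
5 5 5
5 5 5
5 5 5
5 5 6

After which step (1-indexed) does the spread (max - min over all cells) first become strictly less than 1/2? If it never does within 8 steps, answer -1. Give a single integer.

Answer: 1

Derivation:
Step 1: max=16/3, min=5, spread=1/3
  -> spread < 1/2 first at step 1
Step 2: max=95/18, min=5, spread=5/18
Step 3: max=1121/216, min=5, spread=41/216
Step 4: max=133817/25920, min=5, spread=4217/25920
Step 5: max=7985149/1555200, min=36079/7200, spread=38417/311040
Step 6: max=477760211/93312000, min=722597/144000, spread=1903471/18662400
Step 7: max=28594589089/5598720000, min=21715759/4320000, spread=18038617/223948800
Step 8: max=1712884182851/335923200000, min=1956926759/388800000, spread=883978523/13436928000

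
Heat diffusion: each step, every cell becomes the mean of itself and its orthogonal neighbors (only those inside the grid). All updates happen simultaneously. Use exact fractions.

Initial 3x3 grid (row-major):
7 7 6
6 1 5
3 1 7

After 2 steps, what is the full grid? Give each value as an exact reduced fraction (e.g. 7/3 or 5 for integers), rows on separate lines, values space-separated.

After step 1:
  20/3 21/4 6
  17/4 4 19/4
  10/3 3 13/3
After step 2:
  97/18 263/48 16/3
  73/16 17/4 229/48
  127/36 11/3 145/36

Answer: 97/18 263/48 16/3
73/16 17/4 229/48
127/36 11/3 145/36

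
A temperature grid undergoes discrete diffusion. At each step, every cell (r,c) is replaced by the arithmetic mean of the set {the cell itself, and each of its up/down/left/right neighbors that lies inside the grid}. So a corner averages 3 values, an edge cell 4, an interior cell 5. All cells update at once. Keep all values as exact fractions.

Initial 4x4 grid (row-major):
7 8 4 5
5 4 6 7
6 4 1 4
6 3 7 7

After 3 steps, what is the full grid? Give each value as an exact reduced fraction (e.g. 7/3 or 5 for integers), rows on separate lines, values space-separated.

After step 1:
  20/3 23/4 23/4 16/3
  11/2 27/5 22/5 11/2
  21/4 18/5 22/5 19/4
  5 5 9/2 6
After step 2:
  215/36 707/120 637/120 199/36
  1369/240 493/100 509/100 1199/240
  387/80 473/100 433/100 413/80
  61/12 181/40 199/40 61/12
After step 3:
  12649/2160 4973/900 4909/900 11399/2160
  38599/7200 6323/1200 5917/1200 37397/7200
  4071/800 9341/2000 1943/400 11743/2400
  3467/720 2897/600 2837/600 3653/720

Answer: 12649/2160 4973/900 4909/900 11399/2160
38599/7200 6323/1200 5917/1200 37397/7200
4071/800 9341/2000 1943/400 11743/2400
3467/720 2897/600 2837/600 3653/720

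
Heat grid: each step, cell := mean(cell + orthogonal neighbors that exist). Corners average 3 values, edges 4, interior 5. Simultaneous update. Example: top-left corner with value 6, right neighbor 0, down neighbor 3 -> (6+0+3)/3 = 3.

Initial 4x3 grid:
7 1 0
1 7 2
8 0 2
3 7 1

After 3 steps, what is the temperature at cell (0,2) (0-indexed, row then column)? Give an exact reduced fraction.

Step 1: cell (0,2) = 1
Step 2: cell (0,2) = 5/2
Step 3: cell (0,2) = 181/80
Full grid after step 3:
  1217/360 3121/960 181/80
  1967/480 577/200 671/240
  1811/480 451/120 907/360
  521/120 1927/576 6983/2160

Answer: 181/80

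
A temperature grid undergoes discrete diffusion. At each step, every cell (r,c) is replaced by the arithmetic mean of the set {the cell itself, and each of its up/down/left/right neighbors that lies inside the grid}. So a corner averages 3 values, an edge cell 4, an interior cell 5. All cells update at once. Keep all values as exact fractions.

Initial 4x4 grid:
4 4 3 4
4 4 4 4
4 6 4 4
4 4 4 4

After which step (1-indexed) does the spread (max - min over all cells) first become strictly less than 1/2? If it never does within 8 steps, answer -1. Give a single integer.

Answer: 4

Derivation:
Step 1: max=9/2, min=11/3, spread=5/6
Step 2: max=111/25, min=449/120, spread=419/600
Step 3: max=5167/1200, min=4109/1080, spread=5413/10800
Step 4: max=23171/5400, min=125963/32400, spread=13063/32400
  -> spread < 1/2 first at step 4
Step 5: max=688247/162000, min=3800009/972000, spread=329473/972000
Step 6: max=2573737/607500, min=115184093/29160000, spread=8355283/29160000
Step 7: max=613915457/145800000, min=3472861949/874800000, spread=210630793/874800000
Step 8: max=9174836263/2187000000, min=104783024153/26244000000, spread=5315011003/26244000000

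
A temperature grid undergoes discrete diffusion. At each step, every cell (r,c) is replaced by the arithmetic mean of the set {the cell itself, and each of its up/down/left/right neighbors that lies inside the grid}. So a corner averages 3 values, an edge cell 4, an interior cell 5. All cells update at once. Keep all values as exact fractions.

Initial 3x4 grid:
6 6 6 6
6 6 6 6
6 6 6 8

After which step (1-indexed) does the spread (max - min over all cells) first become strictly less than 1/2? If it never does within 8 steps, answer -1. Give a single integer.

Answer: 3

Derivation:
Step 1: max=20/3, min=6, spread=2/3
Step 2: max=59/9, min=6, spread=5/9
Step 3: max=689/108, min=6, spread=41/108
  -> spread < 1/2 first at step 3
Step 4: max=81977/12960, min=6, spread=4217/12960
Step 5: max=4874749/777600, min=21679/3600, spread=38417/155520
Step 6: max=291136211/46656000, min=434597/72000, spread=1903471/9331200
Step 7: max=17397149089/2799360000, min=13075759/2160000, spread=18038617/111974400
Step 8: max=1041037782851/167961600000, min=1179326759/194400000, spread=883978523/6718464000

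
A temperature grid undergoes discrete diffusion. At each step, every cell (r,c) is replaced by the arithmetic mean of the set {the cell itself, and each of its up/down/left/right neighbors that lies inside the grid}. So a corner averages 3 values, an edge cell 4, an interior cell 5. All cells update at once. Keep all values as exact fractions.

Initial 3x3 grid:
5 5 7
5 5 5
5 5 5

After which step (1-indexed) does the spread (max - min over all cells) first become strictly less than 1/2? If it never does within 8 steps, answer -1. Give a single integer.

Step 1: max=17/3, min=5, spread=2/3
Step 2: max=50/9, min=5, spread=5/9
Step 3: max=581/108, min=5, spread=41/108
  -> spread < 1/2 first at step 3
Step 4: max=34531/6480, min=911/180, spread=347/1296
Step 5: max=2050937/388800, min=9157/1800, spread=2921/15552
Step 6: max=122468539/23328000, min=1105483/216000, spread=24611/186624
Step 7: max=7317122033/1399680000, min=24956741/4860000, spread=207329/2239488
Step 8: max=437933952451/83980800000, min=1334801599/259200000, spread=1746635/26873856

Answer: 3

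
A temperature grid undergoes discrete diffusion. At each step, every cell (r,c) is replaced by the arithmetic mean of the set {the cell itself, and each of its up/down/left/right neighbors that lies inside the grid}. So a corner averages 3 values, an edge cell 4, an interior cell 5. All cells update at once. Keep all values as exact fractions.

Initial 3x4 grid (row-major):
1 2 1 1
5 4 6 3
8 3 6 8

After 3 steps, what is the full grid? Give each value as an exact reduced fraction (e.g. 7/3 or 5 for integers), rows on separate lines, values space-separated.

Answer: 359/108 2221/720 2227/720 169/54
1939/480 201/50 593/150 5869/1440
1025/216 3461/720 3547/720 1039/216

Derivation:
After step 1:
  8/3 2 5/2 5/3
  9/2 4 4 9/2
  16/3 21/4 23/4 17/3
After step 2:
  55/18 67/24 61/24 26/9
  33/8 79/20 83/20 95/24
  181/36 61/12 31/6 191/36
After step 3:
  359/108 2221/720 2227/720 169/54
  1939/480 201/50 593/150 5869/1440
  1025/216 3461/720 3547/720 1039/216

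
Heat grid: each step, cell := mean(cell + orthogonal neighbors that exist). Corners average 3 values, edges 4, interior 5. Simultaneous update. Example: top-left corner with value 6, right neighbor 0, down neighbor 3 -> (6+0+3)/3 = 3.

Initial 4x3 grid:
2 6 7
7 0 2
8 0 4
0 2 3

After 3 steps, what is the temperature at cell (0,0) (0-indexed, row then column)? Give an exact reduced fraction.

Step 1: cell (0,0) = 5
Step 2: cell (0,0) = 13/3
Step 3: cell (0,0) = 601/144
Full grid after step 3:
  601/144 19117/4800 185/48
  4583/1200 7033/2000 1361/400
  11629/3600 17969/6000 3293/1200
  6413/2160 36541/14400 607/240

Answer: 601/144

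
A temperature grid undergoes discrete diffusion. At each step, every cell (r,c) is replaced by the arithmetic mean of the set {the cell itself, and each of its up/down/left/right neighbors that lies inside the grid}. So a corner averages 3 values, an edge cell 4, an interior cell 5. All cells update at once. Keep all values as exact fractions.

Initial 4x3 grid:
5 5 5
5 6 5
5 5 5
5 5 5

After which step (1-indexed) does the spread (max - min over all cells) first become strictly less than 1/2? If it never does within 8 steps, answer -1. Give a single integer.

Step 1: max=21/4, min=5, spread=1/4
  -> spread < 1/2 first at step 1
Step 2: max=523/100, min=5, spread=23/100
Step 3: max=24811/4800, min=2013/400, spread=131/960
Step 4: max=222551/43200, min=36391/7200, spread=841/8640
Step 5: max=88942051/17280000, min=7293373/1440000, spread=56863/691200
Step 6: max=799134341/155520000, min=65789543/12960000, spread=386393/6220800
Step 7: max=319433723131/62208000000, min=26340358813/5184000000, spread=26795339/497664000
Step 8: max=19146215714129/3732480000000, min=1582286149667/311040000000, spread=254051069/5971968000

Answer: 1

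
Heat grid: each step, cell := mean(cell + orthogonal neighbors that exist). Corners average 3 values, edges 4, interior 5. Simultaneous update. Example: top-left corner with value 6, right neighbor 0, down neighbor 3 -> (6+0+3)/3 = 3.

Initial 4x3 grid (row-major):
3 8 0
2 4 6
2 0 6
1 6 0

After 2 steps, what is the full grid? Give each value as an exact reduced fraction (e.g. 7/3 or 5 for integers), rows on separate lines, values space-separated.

Answer: 65/18 67/16 149/36
37/12 181/50 47/12
53/20 68/25 73/20
2 247/80 35/12

Derivation:
After step 1:
  13/3 15/4 14/3
  11/4 4 4
  5/4 18/5 3
  3 7/4 4
After step 2:
  65/18 67/16 149/36
  37/12 181/50 47/12
  53/20 68/25 73/20
  2 247/80 35/12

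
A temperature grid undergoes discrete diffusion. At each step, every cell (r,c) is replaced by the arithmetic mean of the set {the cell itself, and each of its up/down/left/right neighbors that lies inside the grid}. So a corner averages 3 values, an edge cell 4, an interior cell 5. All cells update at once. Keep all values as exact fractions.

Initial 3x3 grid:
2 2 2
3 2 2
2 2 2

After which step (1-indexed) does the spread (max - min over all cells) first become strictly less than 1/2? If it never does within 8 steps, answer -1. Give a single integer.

Step 1: max=7/3, min=2, spread=1/3
  -> spread < 1/2 first at step 1
Step 2: max=547/240, min=2, spread=67/240
Step 3: max=4757/2160, min=407/200, spread=1807/10800
Step 4: max=1885963/864000, min=11161/5400, spread=33401/288000
Step 5: max=16781933/7776000, min=1123391/540000, spread=3025513/38880000
Step 6: max=6685726867/3110400000, min=60355949/28800000, spread=53531/995328
Step 7: max=399280925849/186624000000, min=16343116051/7776000000, spread=450953/11943936
Step 8: max=23903783560603/11197440000000, min=1967248610519/933120000000, spread=3799043/143327232

Answer: 1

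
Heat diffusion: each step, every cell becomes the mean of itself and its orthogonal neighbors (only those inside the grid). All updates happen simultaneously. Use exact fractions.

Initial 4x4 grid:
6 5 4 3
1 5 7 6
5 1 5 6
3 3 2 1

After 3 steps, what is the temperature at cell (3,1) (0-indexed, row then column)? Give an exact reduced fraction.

Answer: 5527/1800

Derivation:
Step 1: cell (3,1) = 9/4
Step 2: cell (3,1) = 187/60
Step 3: cell (3,1) = 5527/1800
Full grid after step 3:
  1493/360 145/32 33929/7200 10559/2160
  1927/480 4103/1000 27737/6000 8471/1800
  23953/7200 22273/6000 488/125 839/200
  6823/2160 5527/1800 2057/600 323/90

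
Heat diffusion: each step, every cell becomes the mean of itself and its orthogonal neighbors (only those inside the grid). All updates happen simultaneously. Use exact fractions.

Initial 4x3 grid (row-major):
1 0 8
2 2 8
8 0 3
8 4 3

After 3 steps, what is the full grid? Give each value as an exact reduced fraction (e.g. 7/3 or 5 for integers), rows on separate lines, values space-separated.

Answer: 959/360 47011/14400 4117/1080
2597/800 20039/6000 28523/7200
28303/7200 7813/2000 27053/7200
4937/1080 6519/1600 4207/1080

Derivation:
After step 1:
  1 11/4 16/3
  13/4 12/5 21/4
  9/2 17/5 7/2
  20/3 15/4 10/3
After step 2:
  7/3 689/240 40/9
  223/80 341/100 989/240
  1069/240 351/100 929/240
  179/36 343/80 127/36
After step 3:
  959/360 47011/14400 4117/1080
  2597/800 20039/6000 28523/7200
  28303/7200 7813/2000 27053/7200
  4937/1080 6519/1600 4207/1080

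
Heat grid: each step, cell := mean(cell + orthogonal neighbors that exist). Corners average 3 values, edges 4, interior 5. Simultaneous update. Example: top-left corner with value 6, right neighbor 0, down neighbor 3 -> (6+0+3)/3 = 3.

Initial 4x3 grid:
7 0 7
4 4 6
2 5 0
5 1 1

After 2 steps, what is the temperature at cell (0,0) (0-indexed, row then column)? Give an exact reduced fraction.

Step 1: cell (0,0) = 11/3
Step 2: cell (0,0) = 149/36
Full grid after step 2:
  149/36 163/40 157/36
  943/240 96/25 923/240
  799/240 81/25 619/240
  29/9 131/60 20/9

Answer: 149/36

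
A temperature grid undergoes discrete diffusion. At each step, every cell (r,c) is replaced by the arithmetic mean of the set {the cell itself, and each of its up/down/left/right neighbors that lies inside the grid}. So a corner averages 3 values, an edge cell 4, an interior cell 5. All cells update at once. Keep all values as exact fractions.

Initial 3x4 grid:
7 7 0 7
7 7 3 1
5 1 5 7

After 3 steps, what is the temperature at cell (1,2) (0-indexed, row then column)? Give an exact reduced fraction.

Answer: 4121/1000

Derivation:
Step 1: cell (1,2) = 16/5
Step 2: cell (1,2) = 419/100
Step 3: cell (1,2) = 4121/1000
Full grid after step 3:
  52/9 6107/1200 15491/3600 1019/270
  39527/7200 14773/3000 4121/1000 9569/2400
  275/54 16621/3600 15241/3600 2153/540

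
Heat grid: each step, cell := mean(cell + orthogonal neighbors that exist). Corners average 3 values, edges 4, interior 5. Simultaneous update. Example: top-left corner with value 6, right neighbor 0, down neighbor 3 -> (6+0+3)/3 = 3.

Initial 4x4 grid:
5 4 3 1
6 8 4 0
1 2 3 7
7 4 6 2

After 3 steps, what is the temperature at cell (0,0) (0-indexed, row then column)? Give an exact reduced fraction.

Step 1: cell (0,0) = 5
Step 2: cell (0,0) = 5
Step 3: cell (0,0) = 283/60
Full grid after step 3:
  283/60 205/48 12499/3600 757/270
  73/16 1081/250 5339/1500 11509/3600
  1741/400 4111/1000 4013/1000 1417/400
  497/120 853/200 2413/600 1469/360

Answer: 283/60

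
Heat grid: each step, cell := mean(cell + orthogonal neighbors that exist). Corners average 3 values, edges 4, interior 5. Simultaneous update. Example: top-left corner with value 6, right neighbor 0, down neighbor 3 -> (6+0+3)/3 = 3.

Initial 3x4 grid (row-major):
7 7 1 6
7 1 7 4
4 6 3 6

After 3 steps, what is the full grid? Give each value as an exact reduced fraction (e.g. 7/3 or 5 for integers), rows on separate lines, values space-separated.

After step 1:
  7 4 21/4 11/3
  19/4 28/5 16/5 23/4
  17/3 7/2 11/2 13/3
After step 2:
  21/4 437/80 967/240 44/9
  1381/240 421/100 253/50 339/80
  167/36 76/15 62/15 187/36
After step 3:
  247/45 11371/2400 34993/7200 592/135
  71471/14400 3833/750 2167/500 23257/4800
  11131/2160 4061/900 17509/3600 9767/2160

Answer: 247/45 11371/2400 34993/7200 592/135
71471/14400 3833/750 2167/500 23257/4800
11131/2160 4061/900 17509/3600 9767/2160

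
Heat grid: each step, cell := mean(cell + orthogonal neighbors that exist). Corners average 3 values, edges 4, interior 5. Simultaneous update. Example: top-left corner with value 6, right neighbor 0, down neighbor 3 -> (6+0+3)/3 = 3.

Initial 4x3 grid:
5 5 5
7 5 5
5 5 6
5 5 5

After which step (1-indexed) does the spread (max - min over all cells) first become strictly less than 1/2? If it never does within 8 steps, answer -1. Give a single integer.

Step 1: max=17/3, min=5, spread=2/3
Step 2: max=331/60, min=61/12, spread=13/30
  -> spread < 1/2 first at step 2
Step 3: max=2911/540, min=1168/225, spread=539/2700
Step 4: max=577331/108000, min=168733/32400, spread=44663/324000
Step 5: max=5173961/972000, min=5066701/972000, spread=5363/48600
Step 6: max=9667247/1822500, min=152329477/29160000, spread=93859/1166400
Step 7: max=1158075671/218700000, min=9150387293/1749600000, spread=4568723/69984000
Step 8: max=277489575631/52488000000, min=549736995637/104976000000, spread=8387449/167961600

Answer: 2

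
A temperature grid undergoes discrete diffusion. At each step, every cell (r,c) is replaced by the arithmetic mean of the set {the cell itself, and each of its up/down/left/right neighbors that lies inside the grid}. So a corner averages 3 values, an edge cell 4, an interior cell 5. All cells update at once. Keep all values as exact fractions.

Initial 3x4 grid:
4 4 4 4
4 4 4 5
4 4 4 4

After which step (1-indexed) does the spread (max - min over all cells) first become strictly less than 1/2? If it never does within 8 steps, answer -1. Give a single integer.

Step 1: max=13/3, min=4, spread=1/3
  -> spread < 1/2 first at step 1
Step 2: max=1027/240, min=4, spread=67/240
Step 3: max=9077/2160, min=4, spread=437/2160
Step 4: max=3613531/864000, min=4009/1000, spread=29951/172800
Step 5: max=32319821/7776000, min=13579/3375, spread=206761/1555200
Step 6: max=12897795571/3110400000, min=21765671/5400000, spread=14430763/124416000
Step 7: max=771603741689/186624000000, min=1745652727/432000000, spread=139854109/1492992000
Step 8: max=46212231890251/11197440000000, min=157371228977/38880000000, spread=7114543559/89579520000

Answer: 1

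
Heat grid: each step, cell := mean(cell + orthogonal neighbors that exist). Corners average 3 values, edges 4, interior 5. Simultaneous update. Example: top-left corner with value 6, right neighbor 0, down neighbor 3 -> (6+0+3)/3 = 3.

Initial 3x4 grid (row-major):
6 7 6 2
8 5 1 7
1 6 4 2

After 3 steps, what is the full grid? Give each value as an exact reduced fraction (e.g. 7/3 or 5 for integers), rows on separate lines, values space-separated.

Answer: 86/15 43/8 371/80 197/45
319/60 1973/400 1067/240 1423/360
3523/720 145/32 5773/1440 8501/2160

Derivation:
After step 1:
  7 6 4 5
  5 27/5 23/5 3
  5 4 13/4 13/3
After step 2:
  6 28/5 49/10 4
  28/5 5 81/20 127/30
  14/3 353/80 971/240 127/36
After step 3:
  86/15 43/8 371/80 197/45
  319/60 1973/400 1067/240 1423/360
  3523/720 145/32 5773/1440 8501/2160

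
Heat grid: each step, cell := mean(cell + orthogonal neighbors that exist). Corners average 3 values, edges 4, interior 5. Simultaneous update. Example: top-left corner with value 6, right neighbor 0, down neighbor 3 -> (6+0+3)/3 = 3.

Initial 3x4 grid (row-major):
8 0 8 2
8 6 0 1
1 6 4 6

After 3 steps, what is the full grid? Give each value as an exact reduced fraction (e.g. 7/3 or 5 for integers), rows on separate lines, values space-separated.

After step 1:
  16/3 11/2 5/2 11/3
  23/4 4 19/5 9/4
  5 17/4 4 11/3
After step 2:
  199/36 13/3 58/15 101/36
  241/48 233/50 331/100 803/240
  5 69/16 943/240 119/36
After step 3:
  2143/432 16549/3600 3221/900 7213/2160
  72751/14400 6491/1500 11467/3000 45961/14400
  43/9 10741/2400 26743/7200 3809/1080

Answer: 2143/432 16549/3600 3221/900 7213/2160
72751/14400 6491/1500 11467/3000 45961/14400
43/9 10741/2400 26743/7200 3809/1080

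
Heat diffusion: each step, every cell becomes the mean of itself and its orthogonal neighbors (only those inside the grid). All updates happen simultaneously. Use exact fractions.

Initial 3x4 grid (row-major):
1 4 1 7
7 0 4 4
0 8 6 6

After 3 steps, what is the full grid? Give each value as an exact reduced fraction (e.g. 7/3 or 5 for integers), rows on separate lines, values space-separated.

After step 1:
  4 3/2 4 4
  2 23/5 3 21/4
  5 7/2 6 16/3
After step 2:
  5/2 141/40 25/8 53/12
  39/10 73/25 457/100 211/48
  7/2 191/40 107/24 199/36
After step 3:
  397/120 1207/400 4691/1200 191/48
  641/200 1969/500 23363/6000 68077/14400
  487/120 587/150 8699/1800 2071/432

Answer: 397/120 1207/400 4691/1200 191/48
641/200 1969/500 23363/6000 68077/14400
487/120 587/150 8699/1800 2071/432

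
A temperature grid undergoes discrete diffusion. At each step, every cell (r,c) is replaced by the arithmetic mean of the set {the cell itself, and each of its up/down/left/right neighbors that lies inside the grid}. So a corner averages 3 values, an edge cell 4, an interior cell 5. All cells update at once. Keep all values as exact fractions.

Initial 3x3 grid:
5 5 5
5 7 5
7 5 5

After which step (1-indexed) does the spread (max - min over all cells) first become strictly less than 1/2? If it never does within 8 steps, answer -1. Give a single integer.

Step 1: max=6, min=5, spread=1
Step 2: max=53/9, min=209/40, spread=239/360
Step 3: max=20327/3600, min=947/180, spread=1387/3600
  -> spread < 1/2 first at step 3
Step 4: max=91441/16200, min=58069/10800, spread=347/1296
Step 5: max=5414477/972000, min=3487943/648000, spread=2921/15552
Step 6: max=324026269/58320000, min=210890221/38880000, spread=24611/186624
Step 7: max=19347687593/3499200000, min=12682490687/2332800000, spread=207329/2239488
Step 8: max=1158604475521/209952000000, min=763305926389/139968000000, spread=1746635/26873856

Answer: 3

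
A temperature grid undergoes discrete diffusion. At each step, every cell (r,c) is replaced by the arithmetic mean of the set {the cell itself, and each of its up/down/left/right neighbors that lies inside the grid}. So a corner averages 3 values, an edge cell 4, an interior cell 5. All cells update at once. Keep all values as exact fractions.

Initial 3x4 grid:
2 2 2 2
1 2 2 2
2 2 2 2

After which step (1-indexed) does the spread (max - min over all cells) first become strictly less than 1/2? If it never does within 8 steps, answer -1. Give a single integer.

Step 1: max=2, min=5/3, spread=1/3
  -> spread < 1/2 first at step 1
Step 2: max=2, min=413/240, spread=67/240
Step 3: max=2, min=3883/2160, spread=437/2160
Step 4: max=1991/1000, min=1570469/864000, spread=29951/172800
Step 5: max=6671/3375, min=14336179/7776000, spread=206761/1555200
Step 6: max=10634329/5400000, min=5764604429/3110400000, spread=14430763/124416000
Step 7: max=846347273/432000000, min=348140258311/186624000000, spread=139854109/1492992000
Step 8: max=75908771023/38880000000, min=20972408109749/11197440000000, spread=7114543559/89579520000

Answer: 1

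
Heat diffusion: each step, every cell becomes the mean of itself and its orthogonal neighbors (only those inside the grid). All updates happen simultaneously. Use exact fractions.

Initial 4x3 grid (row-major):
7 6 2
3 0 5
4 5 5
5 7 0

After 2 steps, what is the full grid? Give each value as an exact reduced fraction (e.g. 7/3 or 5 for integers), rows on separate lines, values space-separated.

After step 1:
  16/3 15/4 13/3
  7/2 19/5 3
  17/4 21/5 15/4
  16/3 17/4 4
After step 2:
  151/36 1033/240 133/36
  1013/240 73/20 893/240
  1037/240 81/20 299/80
  83/18 1067/240 4

Answer: 151/36 1033/240 133/36
1013/240 73/20 893/240
1037/240 81/20 299/80
83/18 1067/240 4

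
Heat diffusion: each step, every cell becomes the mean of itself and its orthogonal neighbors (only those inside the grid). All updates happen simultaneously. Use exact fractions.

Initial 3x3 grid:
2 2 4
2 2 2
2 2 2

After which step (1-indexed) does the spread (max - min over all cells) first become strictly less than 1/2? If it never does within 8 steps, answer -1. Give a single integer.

Answer: 3

Derivation:
Step 1: max=8/3, min=2, spread=2/3
Step 2: max=23/9, min=2, spread=5/9
Step 3: max=257/108, min=2, spread=41/108
  -> spread < 1/2 first at step 3
Step 4: max=15091/6480, min=371/180, spread=347/1296
Step 5: max=884537/388800, min=3757/1800, spread=2921/15552
Step 6: max=52484539/23328000, min=457483/216000, spread=24611/186624
Step 7: max=3118082033/1399680000, min=10376741/4860000, spread=207329/2239488
Step 8: max=185991552451/83980800000, min=557201599/259200000, spread=1746635/26873856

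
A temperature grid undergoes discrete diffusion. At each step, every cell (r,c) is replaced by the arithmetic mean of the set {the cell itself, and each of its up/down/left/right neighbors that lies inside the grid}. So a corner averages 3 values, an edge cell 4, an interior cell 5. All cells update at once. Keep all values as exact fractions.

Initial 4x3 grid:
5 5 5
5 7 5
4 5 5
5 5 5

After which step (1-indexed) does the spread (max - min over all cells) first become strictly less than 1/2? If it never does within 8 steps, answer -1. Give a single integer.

Step 1: max=11/2, min=14/3, spread=5/6
Step 2: max=537/100, min=173/36, spread=127/225
Step 3: max=12707/2400, min=2653/540, spread=8243/21600
  -> spread < 1/2 first at step 3
Step 4: max=113987/21600, min=80239/16200, spread=4201/12960
Step 5: max=6793903/1296000, min=4861811/972000, spread=186893/777600
Step 6: max=406616117/77760000, min=293024269/58320000, spread=1910051/9331200
Step 7: max=24303228703/4665600000, min=17664423971/3499200000, spread=90079609/559872000
Step 8: max=1454620663277/279936000000, min=1062957658489/209952000000, spread=896250847/6718464000

Answer: 3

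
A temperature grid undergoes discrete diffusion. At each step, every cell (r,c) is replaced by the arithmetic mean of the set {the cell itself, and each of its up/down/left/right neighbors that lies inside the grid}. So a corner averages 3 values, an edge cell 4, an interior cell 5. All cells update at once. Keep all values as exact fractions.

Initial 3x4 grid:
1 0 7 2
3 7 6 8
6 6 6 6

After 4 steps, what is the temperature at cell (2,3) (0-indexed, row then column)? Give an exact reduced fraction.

Step 1: cell (2,3) = 20/3
Step 2: cell (2,3) = 109/18
Step 3: cell (2,3) = 13423/2160
Step 4: cell (2,3) = 95203/16200
Full grid after step 4:
  509419/129600 451537/108000 532757/108000 337687/64800
  3674411/864000 1734439/360000 117979/22500 2462323/432000
  209923/43200 371983/72000 1248889/216000 95203/16200

Answer: 95203/16200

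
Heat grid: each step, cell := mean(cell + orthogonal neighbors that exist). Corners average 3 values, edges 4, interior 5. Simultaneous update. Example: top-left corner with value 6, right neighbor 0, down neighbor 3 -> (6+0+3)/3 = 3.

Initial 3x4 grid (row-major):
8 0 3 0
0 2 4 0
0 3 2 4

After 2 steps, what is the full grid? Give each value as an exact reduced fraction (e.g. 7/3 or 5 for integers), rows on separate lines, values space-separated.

After step 1:
  8/3 13/4 7/4 1
  5/2 9/5 11/5 2
  1 7/4 13/4 2
After step 2:
  101/36 71/30 41/20 19/12
  239/120 23/10 11/5 9/5
  7/4 39/20 23/10 29/12

Answer: 101/36 71/30 41/20 19/12
239/120 23/10 11/5 9/5
7/4 39/20 23/10 29/12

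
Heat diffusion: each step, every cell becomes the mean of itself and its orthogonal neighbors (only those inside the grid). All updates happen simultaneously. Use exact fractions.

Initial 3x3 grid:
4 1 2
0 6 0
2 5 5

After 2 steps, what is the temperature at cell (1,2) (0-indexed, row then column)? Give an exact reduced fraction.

Answer: 599/240

Derivation:
Step 1: cell (1,2) = 13/4
Step 2: cell (1,2) = 599/240
Full grid after step 2:
  95/36 499/240 5/2
  47/20 82/25 599/240
  59/18 377/120 133/36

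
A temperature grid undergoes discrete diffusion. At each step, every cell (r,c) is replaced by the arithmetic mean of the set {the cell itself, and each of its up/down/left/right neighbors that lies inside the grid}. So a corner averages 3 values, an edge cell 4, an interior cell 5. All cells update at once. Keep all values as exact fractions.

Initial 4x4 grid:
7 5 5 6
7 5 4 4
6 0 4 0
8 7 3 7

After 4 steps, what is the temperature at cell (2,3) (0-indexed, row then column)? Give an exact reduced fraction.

Answer: 826391/216000

Derivation:
Step 1: cell (2,3) = 15/4
Step 2: cell (2,3) = 767/240
Step 3: cell (2,3) = 5569/1440
Step 4: cell (2,3) = 826391/216000
Full grid after step 4:
  1777/324 273869/54000 84989/18000 10499/2400
  285119/54000 55793/11250 10321/2400 301181/72000
  95089/18000 149/32 95281/22500 826391/216000
  111341/21600 348331/72000 891641/216000 1604/405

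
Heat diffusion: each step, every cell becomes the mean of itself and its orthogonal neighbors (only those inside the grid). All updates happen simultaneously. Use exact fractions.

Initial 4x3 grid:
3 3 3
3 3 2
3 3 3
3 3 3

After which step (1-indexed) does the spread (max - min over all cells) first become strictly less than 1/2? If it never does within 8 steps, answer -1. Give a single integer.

Step 1: max=3, min=8/3, spread=1/3
  -> spread < 1/2 first at step 1
Step 2: max=3, min=329/120, spread=31/120
Step 3: max=3, min=3029/1080, spread=211/1080
Step 4: max=5353/1800, min=307103/108000, spread=14077/108000
Step 5: max=320317/108000, min=2775593/972000, spread=5363/48600
Step 6: max=177131/60000, min=83739191/29160000, spread=93859/1166400
Step 7: max=286263533/97200000, min=5038525519/1749600000, spread=4568723/69984000
Step 8: max=8566381111/2916000000, min=303147564371/104976000000, spread=8387449/167961600

Answer: 1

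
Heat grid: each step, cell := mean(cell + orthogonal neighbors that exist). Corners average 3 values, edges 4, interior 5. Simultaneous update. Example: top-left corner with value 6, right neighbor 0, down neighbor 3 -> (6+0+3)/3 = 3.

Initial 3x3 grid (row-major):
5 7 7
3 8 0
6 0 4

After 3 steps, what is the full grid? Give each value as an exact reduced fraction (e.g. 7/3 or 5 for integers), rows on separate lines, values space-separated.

After step 1:
  5 27/4 14/3
  11/2 18/5 19/4
  3 9/2 4/3
After step 2:
  23/4 1201/240 97/18
  171/40 251/50 287/80
  13/3 373/120 127/36
After step 3:
  3607/720 76187/14400 5033/1080
  11627/2400 4199/1000 21029/4800
  703/180 28781/7200 7361/2160

Answer: 3607/720 76187/14400 5033/1080
11627/2400 4199/1000 21029/4800
703/180 28781/7200 7361/2160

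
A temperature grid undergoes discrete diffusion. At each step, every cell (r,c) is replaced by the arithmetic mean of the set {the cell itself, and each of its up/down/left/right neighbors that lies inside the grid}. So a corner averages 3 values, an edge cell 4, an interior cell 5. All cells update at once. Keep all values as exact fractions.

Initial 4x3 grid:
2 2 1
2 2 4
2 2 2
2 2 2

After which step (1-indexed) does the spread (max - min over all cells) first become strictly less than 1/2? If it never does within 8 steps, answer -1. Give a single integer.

Answer: 2

Derivation:
Step 1: max=5/2, min=7/4, spread=3/4
Step 2: max=569/240, min=23/12, spread=109/240
  -> spread < 1/2 first at step 2
Step 3: max=1781/800, min=2, spread=181/800
Step 4: max=474383/216000, min=88231/43200, spread=923/6000
Step 5: max=517423/240000, min=222181/108000, spread=213187/2160000
Step 6: max=417332807/194400000, min=22418099/10800000, spread=552281/7776000
Step 7: max=59711037947/27993600000, min=404936713/194400000, spread=56006051/1119744000
Step 8: max=1488662518367/699840000000, min=12196574171/5832000000, spread=25073617847/699840000000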